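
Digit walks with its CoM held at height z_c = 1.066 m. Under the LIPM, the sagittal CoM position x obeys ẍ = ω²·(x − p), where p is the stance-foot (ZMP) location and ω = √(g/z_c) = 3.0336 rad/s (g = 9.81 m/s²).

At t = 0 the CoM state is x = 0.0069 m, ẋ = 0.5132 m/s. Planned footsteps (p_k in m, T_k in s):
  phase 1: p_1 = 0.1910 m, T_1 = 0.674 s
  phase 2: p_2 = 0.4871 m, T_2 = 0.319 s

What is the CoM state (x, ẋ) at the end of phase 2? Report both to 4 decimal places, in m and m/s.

phase 1: p=0.1910, T=0.674, ωT=2.044646, cosh=3.927926, sinh=3.798500; start (x,ẋ)=(0.006900, 0.513200) → end (x,ẋ)=(0.110468, -0.105597)
phase 2: p=0.4871, T=0.319, ωT=0.967718, cosh=1.505941, sinh=1.125992; start (x,ẋ)=(0.110468, -0.105597) → end (x,ẋ)=(-0.119279, -1.445524)

x = -0.1193, ẋ = -1.4455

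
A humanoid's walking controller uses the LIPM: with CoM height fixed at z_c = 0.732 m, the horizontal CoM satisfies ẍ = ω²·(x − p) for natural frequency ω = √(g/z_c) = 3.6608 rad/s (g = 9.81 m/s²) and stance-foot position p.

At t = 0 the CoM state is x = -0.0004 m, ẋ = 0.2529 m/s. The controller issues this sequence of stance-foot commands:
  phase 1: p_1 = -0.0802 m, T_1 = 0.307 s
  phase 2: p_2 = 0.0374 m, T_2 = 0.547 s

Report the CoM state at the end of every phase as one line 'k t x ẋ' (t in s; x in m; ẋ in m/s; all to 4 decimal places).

1 0.3070 0.1506 0.8321
2 0.8540 1.2907 4.6444

phase 1: p=-0.0802, T=0.307, ωT=1.123866, cosh=1.700873, sinh=1.375852; start (x,ẋ)=(-0.000400, 0.252900) → end (x,ẋ)=(0.150578, 0.832081)
phase 2: p=0.0374, T=0.547, ωT=2.002458, cosh=3.771120, sinh=3.636117; start (x,ẋ)=(0.150578, 0.832081) → end (x,ẋ)=(1.290678, 4.644400)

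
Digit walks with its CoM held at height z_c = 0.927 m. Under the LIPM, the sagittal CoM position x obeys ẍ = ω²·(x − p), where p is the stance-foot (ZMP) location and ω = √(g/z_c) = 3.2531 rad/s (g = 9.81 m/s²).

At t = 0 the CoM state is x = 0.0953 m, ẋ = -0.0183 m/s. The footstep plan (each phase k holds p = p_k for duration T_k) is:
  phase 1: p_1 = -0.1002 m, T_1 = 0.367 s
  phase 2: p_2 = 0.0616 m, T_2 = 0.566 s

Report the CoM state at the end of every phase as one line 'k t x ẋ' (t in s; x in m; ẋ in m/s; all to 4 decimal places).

phase 1: p=-0.1002, T=0.367, ωT=1.193888, cosh=1.801463, sinh=1.498422; start (x,ẋ)=(0.095300, -0.018300) → end (x,ẋ)=(0.243557, 0.920001)
phase 2: p=0.0616, T=0.566, ωT=1.841255, cosh=3.231531, sinh=3.072912; start (x,ẋ)=(0.243557, 0.920001) → end (x,ẋ)=(1.518642, 4.791942)

1 0.3670 0.2436 0.9200
2 0.9330 1.5186 4.7919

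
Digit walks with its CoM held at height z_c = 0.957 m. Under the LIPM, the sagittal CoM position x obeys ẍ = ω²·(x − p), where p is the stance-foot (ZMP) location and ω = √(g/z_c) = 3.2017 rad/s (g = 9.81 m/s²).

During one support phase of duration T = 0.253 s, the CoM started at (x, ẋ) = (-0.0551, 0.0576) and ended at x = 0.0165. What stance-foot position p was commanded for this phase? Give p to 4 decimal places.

p = -0.2150

ωT = 3.2017·0.253 = 0.810030; cosh(ωT) = 1.346410, sinh(ωT) = 0.901565
x(T) = p + (x₀−p)·cosh(ωT) + (ẋ₀/ω)·sinh(ωT) ⇒ p·(1 − cosh) = x(T) − x₀·cosh − (ẋ₀/ω)·sinh
numerator   = 0.0165 − (-0.0551)·1.346410 − (0.0576/3.2017)·0.901565 = 0.074468
denominator = 1 − 1.346410 = -0.346410
p = 0.074468 / -0.346410 = -0.2150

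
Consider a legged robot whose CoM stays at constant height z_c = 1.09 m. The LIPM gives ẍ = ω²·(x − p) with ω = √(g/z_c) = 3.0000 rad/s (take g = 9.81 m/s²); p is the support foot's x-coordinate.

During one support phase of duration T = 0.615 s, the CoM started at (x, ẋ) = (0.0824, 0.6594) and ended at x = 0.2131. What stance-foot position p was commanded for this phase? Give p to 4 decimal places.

ωT = 3.0000·0.615 = 1.845000; cosh(ωT) = 3.243063, sinh(ωT) = 3.085037
x(T) = p + (x₀−p)·cosh(ωT) + (ẋ₀/ω)·sinh(ωT) ⇒ p·(1 − cosh) = x(T) − x₀·cosh − (ẋ₀/ω)·sinh
numerator   = 0.2131 − (0.0824)·3.243063 − (0.6594/3.0000)·3.085037 = -0.732220
denominator = 1 − 3.243063 = -2.243063
p = -0.732220 / -2.243063 = 0.3264

p = 0.3264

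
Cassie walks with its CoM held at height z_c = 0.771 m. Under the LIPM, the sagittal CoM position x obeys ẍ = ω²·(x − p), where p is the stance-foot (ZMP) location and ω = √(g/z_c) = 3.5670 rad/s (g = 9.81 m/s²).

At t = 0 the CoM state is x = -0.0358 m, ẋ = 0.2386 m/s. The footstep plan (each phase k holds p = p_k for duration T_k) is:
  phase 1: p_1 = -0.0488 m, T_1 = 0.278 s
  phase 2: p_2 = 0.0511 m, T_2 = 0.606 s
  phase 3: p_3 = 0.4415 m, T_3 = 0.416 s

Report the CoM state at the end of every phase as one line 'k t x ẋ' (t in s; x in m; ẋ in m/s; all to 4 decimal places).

1 0.2780 0.0489 0.4197
2 0.8840 0.5456 1.8130
3 1.3000 1.7459 4.9796

phase 1: p=-0.0488, T=0.278, ωT=0.991626, cosh=1.533293, sinh=1.162320; start (x,ẋ)=(-0.035800, 0.238600) → end (x,ẋ)=(0.048882, 0.419742)
phase 2: p=0.0511, T=0.606, ωT=2.161602, cosh=4.400090, sinh=4.284950; start (x,ẋ)=(0.048882, 0.419742) → end (x,ẋ)=(0.545564, 1.812994)
phase 3: p=0.4415, T=0.416, ωT=1.483872, cosh=2.318373, sinh=2.091615; start (x,ẋ)=(0.545564, 1.812994) → end (x,ẋ)=(1.745861, 4.979596)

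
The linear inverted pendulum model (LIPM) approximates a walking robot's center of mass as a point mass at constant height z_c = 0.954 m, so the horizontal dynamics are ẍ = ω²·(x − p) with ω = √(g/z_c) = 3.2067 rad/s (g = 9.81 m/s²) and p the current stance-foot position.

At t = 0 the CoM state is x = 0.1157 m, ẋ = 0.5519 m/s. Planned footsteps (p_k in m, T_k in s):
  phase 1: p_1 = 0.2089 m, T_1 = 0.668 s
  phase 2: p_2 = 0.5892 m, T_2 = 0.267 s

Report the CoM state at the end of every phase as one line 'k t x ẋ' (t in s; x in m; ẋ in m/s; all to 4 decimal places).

phase 1: p=0.2089, T=0.668, ωT=2.142076, cosh=4.317254, sinh=4.199843; start (x,ẋ)=(0.115700, 0.551900) → end (x,ẋ)=(0.529360, 1.127509)
phase 2: p=0.5892, T=0.267, ωT=0.856189, cosh=1.389475, sinh=0.964697; start (x,ẋ)=(0.529360, 1.127509) → end (x,ẋ)=(0.845251, 1.381531)

1 0.6680 0.5294 1.1275
2 0.9350 0.8453 1.3815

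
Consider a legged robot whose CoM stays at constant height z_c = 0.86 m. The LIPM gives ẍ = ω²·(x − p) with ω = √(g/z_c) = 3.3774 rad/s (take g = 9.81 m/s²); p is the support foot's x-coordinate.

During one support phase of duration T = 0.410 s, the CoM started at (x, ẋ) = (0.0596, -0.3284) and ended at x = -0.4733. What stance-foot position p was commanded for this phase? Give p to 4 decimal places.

p = 0.3723

ωT = 3.3774·0.410 = 1.384734; cosh(ωT) = 2.122077, sinh(ωT) = 1.871687
x(T) = p + (x₀−p)·cosh(ωT) + (ẋ₀/ω)·sinh(ωT) ⇒ p·(1 − cosh) = x(T) − x₀·cosh − (ẋ₀/ω)·sinh
numerator   = -0.4733 − (0.0596)·2.122077 − (-0.3284/3.3774)·1.871687 = -0.417783
denominator = 1 − 2.122077 = -1.122077
p = -0.417783 / -1.122077 = 0.3723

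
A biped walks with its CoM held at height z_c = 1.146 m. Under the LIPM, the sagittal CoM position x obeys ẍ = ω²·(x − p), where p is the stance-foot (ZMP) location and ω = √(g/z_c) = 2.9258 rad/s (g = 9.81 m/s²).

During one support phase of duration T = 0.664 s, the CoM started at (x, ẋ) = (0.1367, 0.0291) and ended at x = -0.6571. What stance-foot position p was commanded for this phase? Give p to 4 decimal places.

ωT = 2.9258·0.664 = 1.942731; cosh(ωT) = 3.560547, sinh(ωT) = 3.417235
x(T) = p + (x₀−p)·cosh(ωT) + (ẋ₀/ω)·sinh(ωT) ⇒ p·(1 − cosh) = x(T) − x₀·cosh − (ẋ₀/ω)·sinh
numerator   = -0.6571 − (0.1367)·3.560547 − (0.0291/2.9258)·3.417235 = -1.177815
denominator = 1 − 3.560547 = -2.560547
p = -1.177815 / -2.560547 = 0.4600

p = 0.4600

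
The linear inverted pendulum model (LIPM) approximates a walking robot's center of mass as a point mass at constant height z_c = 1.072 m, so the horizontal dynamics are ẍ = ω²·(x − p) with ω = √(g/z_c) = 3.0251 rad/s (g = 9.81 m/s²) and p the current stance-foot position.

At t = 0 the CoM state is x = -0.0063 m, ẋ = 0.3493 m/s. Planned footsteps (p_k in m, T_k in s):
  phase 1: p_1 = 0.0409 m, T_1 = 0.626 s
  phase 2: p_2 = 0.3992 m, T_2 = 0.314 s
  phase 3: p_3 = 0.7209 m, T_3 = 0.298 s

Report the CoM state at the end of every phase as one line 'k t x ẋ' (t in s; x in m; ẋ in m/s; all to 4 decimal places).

phase 1: p=0.0409, T=0.626, ωT=1.893713, cosh=3.397251, sinh=3.246739; start (x,ẋ)=(-0.006300, 0.349300) → end (x,ẋ)=(0.255442, 0.723075)
phase 2: p=0.3992, T=0.314, ωT=0.949881, cosh=1.486095, sinh=1.099308; start (x,ẋ)=(0.255442, 0.723075) → end (x,ẋ)=(0.448324, 0.596488)
phase 3: p=0.7209, T=0.298, ωT=0.901480, cosh=1.434607, sinh=1.028639; start (x,ẋ)=(0.448324, 0.596488) → end (x,ẋ)=(0.532687, 0.007541)

1 0.6260 0.2554 0.7231
2 0.9400 0.4483 0.5965
3 1.2380 0.5327 0.0075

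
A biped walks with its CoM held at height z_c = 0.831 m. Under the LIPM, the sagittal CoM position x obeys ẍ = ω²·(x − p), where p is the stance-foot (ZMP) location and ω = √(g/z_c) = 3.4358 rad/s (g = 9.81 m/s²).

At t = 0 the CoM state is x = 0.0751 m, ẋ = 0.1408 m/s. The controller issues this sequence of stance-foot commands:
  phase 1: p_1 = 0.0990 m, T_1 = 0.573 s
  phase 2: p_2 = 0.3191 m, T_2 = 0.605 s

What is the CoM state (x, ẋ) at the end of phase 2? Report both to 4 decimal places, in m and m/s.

x = -0.0860, ẋ = -1.2935

phase 1: p=0.0990, T=0.573, ωT=1.968713, cosh=3.650547, sinh=3.510910; start (x,ẋ)=(0.075100, 0.140800) → end (x,ẋ)=(0.155630, 0.225696)
phase 2: p=0.3191, T=0.605, ωT=2.078659, cosh=4.059420, sinh=3.934322; start (x,ẋ)=(0.155630, 0.225696) → end (x,ẋ)=(-0.086049, -1.293517)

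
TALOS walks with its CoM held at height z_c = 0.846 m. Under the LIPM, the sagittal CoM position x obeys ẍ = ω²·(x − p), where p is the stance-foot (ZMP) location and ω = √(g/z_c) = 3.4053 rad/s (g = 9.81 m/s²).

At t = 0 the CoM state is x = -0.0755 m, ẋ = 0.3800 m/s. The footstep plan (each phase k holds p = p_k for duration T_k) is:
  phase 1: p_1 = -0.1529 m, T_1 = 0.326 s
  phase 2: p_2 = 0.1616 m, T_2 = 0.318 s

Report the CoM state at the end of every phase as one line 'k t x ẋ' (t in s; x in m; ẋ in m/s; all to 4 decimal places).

1 0.3260 0.1282 0.9957
2 0.6440 0.4889 1.4903

phase 1: p=-0.1529, T=0.326, ωT=1.110128, cosh=1.682132, sinh=1.352615; start (x,ẋ)=(-0.075500, 0.380000) → end (x,ẋ)=(0.128236, 0.995719)
phase 2: p=0.1616, T=0.318, ωT=1.082885, cosh=1.645903, sinh=1.307286; start (x,ẋ)=(0.128236, 0.995719) → end (x,ẋ)=(0.488940, 1.490331)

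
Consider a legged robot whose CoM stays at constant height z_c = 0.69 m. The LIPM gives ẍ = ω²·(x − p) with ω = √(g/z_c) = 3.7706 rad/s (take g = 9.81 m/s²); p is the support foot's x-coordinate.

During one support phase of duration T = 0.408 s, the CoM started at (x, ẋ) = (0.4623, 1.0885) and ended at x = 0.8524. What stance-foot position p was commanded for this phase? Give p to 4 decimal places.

p = 0.6372

ωT = 3.7706·0.408 = 1.538405; cosh(ωT) = 2.435939, sinh(ωT) = 2.221216
x(T) = p + (x₀−p)·cosh(ωT) + (ẋ₀/ω)·sinh(ωT) ⇒ p·(1 − cosh) = x(T) − x₀·cosh − (ẋ₀/ω)·sinh
numerator   = 0.8524 − (0.4623)·2.435939 − (1.0885/3.7706)·2.221216 = -0.914957
denominator = 1 − 2.435939 = -1.435939
p = -0.914957 / -1.435939 = 0.6372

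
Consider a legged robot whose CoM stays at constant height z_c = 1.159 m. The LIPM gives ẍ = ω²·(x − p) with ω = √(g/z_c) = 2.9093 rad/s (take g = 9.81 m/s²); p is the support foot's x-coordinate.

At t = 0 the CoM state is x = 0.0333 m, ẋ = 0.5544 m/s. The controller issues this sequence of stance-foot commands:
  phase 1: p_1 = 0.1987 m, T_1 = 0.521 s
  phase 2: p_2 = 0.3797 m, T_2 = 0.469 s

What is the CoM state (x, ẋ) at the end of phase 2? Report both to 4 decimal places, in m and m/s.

phase 1: p=0.1987, T=0.521, ωT=1.515745, cosh=2.386229, sinh=2.166584; start (x,ẋ)=(0.033300, 0.554400) → end (x,ẋ)=(0.216885, 0.280369)
phase 2: p=0.3797, T=0.469, ωT=1.364462, cosh=2.084567, sinh=1.829049; start (x,ẋ)=(0.216885, 0.280369) → end (x,ẋ)=(0.216566, -0.281933)

x = 0.2166, ẋ = -0.2819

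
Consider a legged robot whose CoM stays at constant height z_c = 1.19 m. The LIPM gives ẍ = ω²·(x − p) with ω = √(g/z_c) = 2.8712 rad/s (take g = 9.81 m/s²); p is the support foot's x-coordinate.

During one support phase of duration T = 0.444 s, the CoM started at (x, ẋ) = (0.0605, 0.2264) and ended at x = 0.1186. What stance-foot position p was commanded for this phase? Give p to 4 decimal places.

p = 0.1380

ωT = 2.8712·0.444 = 1.274813; cosh(ωT) = 1.928757, sinh(ωT) = 1.649274
x(T) = p + (x₀−p)·cosh(ωT) + (ẋ₀/ω)·sinh(ωT) ⇒ p·(1 − cosh) = x(T) − x₀·cosh − (ẋ₀/ω)·sinh
numerator   = 0.1186 − (0.0605)·1.928757 − (0.2264/2.8712)·1.649274 = -0.128138
denominator = 1 − 1.928757 = -0.928757
p = -0.128138 / -0.928757 = 0.1380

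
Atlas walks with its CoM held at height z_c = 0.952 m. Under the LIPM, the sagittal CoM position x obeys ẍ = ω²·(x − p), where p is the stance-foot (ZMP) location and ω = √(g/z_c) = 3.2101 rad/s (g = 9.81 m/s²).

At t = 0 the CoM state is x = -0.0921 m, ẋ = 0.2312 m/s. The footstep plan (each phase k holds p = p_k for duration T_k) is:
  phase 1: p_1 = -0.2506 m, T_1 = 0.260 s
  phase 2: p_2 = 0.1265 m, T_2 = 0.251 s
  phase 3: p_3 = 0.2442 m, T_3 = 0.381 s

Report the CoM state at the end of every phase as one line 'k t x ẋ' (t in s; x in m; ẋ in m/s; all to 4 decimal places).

phase 1: p=-0.2506, T=0.260, ωT=0.834626, cosh=1.368994, sinh=0.934958; start (x,ẋ)=(-0.092100, 0.231200) → end (x,ẋ)=(0.033724, 0.792219)
phase 2: p=0.1265, T=0.251, ωT=0.805735, cosh=1.342550, sinh=0.895791; start (x,ẋ)=(0.033724, 0.792219) → end (x,ẋ)=(0.223015, 0.796808)
phase 3: p=0.2442, T=0.381, ωT=1.223048, cosh=1.845930, sinh=1.551598; start (x,ẋ)=(0.223015, 0.796808) → end (x,ẋ)=(0.590230, 1.365334)

1 0.2600 0.0337 0.7922
2 0.5110 0.2230 0.7968
3 0.8920 0.5902 1.3653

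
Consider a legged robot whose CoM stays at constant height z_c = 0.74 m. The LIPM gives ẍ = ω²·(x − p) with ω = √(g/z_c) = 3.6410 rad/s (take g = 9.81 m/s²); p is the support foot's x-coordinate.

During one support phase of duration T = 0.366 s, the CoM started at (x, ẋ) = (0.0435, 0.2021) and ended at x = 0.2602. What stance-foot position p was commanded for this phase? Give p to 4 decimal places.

ωT = 3.6410·0.366 = 1.332606; cosh(ωT) = 2.027349, sinh(ωT) = 1.763560
x(T) = p + (x₀−p)·cosh(ωT) + (ẋ₀/ω)·sinh(ωT) ⇒ p·(1 − cosh) = x(T) − x₀·cosh − (ẋ₀/ω)·sinh
numerator   = 0.2602 − (0.0435)·2.027349 − (0.2021/3.6410)·1.763560 = 0.074121
denominator = 1 − 2.027349 = -1.027349
p = 0.074121 / -1.027349 = -0.0721

p = -0.0721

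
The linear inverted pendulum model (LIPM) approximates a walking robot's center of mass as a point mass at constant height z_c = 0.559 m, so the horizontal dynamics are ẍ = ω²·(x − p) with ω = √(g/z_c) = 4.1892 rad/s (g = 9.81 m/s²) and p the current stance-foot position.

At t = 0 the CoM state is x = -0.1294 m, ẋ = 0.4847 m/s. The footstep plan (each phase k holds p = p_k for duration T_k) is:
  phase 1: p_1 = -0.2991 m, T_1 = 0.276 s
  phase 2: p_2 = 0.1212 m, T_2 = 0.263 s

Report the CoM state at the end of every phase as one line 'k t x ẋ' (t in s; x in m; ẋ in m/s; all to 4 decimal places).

1 0.2760 0.1629 1.8642
2 0.5390 0.7865 3.3485

phase 1: p=-0.2991, T=0.276, ωT=1.156219, cosh=1.746285, sinh=1.431611; start (x,ẋ)=(-0.129400, 0.484700) → end (x,ẋ)=(0.162885, 1.864167)
phase 2: p=0.1212, T=0.263, ωT=1.101760, cosh=1.670871, sinh=1.338585; start (x,ẋ)=(0.162885, 1.864167) → end (x,ẋ)=(0.786512, 3.348537)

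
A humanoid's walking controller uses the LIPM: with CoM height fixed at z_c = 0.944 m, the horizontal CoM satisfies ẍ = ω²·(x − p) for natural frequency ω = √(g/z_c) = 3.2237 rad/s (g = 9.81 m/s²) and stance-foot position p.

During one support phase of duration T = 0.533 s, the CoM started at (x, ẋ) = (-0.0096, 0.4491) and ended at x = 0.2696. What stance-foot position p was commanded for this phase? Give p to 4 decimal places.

ωT = 3.2237·0.533 = 1.718232; cosh(ωT) = 2.877024, sinh(ωT) = 2.697641
x(T) = p + (x₀−p)·cosh(ωT) + (ẋ₀/ω)·sinh(ωT) ⇒ p·(1 − cosh) = x(T) − x₀·cosh − (ẋ₀/ω)·sinh
numerator   = 0.2696 − (-0.0096)·2.877024 − (0.4491/3.2237)·2.697641 = -0.078594
denominator = 1 − 2.877024 = -1.877024
p = -0.078594 / -1.877024 = 0.0419

p = 0.0419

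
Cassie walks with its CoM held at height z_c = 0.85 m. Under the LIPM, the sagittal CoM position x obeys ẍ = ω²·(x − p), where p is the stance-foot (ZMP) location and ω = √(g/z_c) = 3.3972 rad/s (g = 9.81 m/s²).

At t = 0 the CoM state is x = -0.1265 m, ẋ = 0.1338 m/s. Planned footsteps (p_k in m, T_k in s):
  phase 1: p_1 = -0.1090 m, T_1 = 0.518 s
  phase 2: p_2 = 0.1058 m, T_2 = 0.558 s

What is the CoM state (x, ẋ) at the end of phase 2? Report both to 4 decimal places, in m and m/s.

x = -0.2027, ẋ = -0.9335

phase 1: p=-0.1090, T=0.518, ωT=1.759750, cosh=2.991535, sinh=2.819447; start (x,ẋ)=(-0.126500, 0.133800) → end (x,ẋ)=(-0.050307, 0.232648)
phase 2: p=0.1058, T=0.558, ωT=1.895638, cosh=3.403507, sinh=3.253284; start (x,ẋ)=(-0.050307, 0.232648) → end (x,ẋ)=(-0.202718, -0.933482)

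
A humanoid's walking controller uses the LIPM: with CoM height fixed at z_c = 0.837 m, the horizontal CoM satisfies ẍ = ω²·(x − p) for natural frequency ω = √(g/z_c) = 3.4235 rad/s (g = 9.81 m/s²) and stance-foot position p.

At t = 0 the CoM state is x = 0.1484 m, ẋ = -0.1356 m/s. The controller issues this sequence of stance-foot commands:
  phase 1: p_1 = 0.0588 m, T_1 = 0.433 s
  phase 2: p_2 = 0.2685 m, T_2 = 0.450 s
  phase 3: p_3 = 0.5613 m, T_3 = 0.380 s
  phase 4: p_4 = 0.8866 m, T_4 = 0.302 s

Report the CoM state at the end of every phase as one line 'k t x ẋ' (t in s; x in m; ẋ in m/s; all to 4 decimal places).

phase 1: p=0.0588, T=0.433, ωT=1.482376, cosh=2.315246, sinh=2.088148; start (x,ẋ)=(0.148400, -0.135600) → end (x,ẋ)=(0.183537, 0.326583)
phase 2: p=0.2685, T=0.450, ωT=1.540575, cosh=2.440766, sinh=2.226508; start (x,ẋ)=(0.183537, 0.326583) → end (x,ẋ)=(0.273523, 0.149489)
phase 3: p=0.5613, T=0.380, ωT=1.300930, cosh=1.972495, sinh=1.700216; start (x,ẋ)=(0.273523, 0.149489) → end (x,ẋ)=(0.067902, -1.380196)
phase 4: p=0.8866, T=0.302, ωT=1.033897, cosh=1.583811, sinh=1.228192; start (x,ẋ)=(0.067902, -1.380196) → end (x,ẋ)=(-0.905213, -5.628362)

1 0.4330 0.1835 0.3266
2 0.8830 0.2735 0.1495
3 1.2630 0.0679 -1.3802
4 1.5650 -0.9052 -5.6284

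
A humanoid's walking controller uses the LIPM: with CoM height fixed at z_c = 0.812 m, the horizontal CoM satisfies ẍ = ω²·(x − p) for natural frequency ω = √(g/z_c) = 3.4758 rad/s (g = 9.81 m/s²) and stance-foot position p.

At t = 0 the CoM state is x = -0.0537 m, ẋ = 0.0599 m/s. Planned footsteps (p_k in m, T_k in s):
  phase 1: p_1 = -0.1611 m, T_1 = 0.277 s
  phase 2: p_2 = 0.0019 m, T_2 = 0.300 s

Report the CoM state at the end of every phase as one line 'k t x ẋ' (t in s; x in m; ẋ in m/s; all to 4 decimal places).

phase 1: p=-0.1611, T=0.277, ωT=0.962797, cosh=1.500417, sinh=1.118593; start (x,ẋ)=(-0.053700, 0.059900) → end (x,ẋ)=(0.019322, 0.507447)
phase 2: p=0.0019, T=0.300, ωT=1.042740, cosh=1.594734, sinh=1.242246; start (x,ẋ)=(0.019322, 0.507447) → end (x,ẋ)=(0.211044, 0.884467)

1 0.2770 0.0193 0.5074
2 0.5770 0.2110 0.8845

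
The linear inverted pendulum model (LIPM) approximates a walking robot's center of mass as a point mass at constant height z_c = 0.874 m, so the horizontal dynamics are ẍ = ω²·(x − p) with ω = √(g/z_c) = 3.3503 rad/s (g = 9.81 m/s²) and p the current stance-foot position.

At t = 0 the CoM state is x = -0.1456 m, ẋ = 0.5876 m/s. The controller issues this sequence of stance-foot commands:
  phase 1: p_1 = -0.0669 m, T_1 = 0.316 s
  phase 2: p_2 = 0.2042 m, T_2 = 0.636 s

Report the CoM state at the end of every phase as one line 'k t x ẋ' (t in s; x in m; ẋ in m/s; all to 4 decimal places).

phase 1: p=-0.0669, T=0.316, ωT=1.058695, cosh=1.614757, sinh=1.267849; start (x,ẋ)=(-0.145600, 0.587600) → end (x,ẋ)=(0.028383, 0.614539)
phase 2: p=0.2042, T=0.636, ωT=2.130791, cosh=4.270134, sinh=4.151390; start (x,ẋ)=(0.028383, 0.614539) → end (x,ẋ)=(0.214921, 0.178834)

1 0.3160 0.0284 0.6145
2 0.9520 0.2149 0.1788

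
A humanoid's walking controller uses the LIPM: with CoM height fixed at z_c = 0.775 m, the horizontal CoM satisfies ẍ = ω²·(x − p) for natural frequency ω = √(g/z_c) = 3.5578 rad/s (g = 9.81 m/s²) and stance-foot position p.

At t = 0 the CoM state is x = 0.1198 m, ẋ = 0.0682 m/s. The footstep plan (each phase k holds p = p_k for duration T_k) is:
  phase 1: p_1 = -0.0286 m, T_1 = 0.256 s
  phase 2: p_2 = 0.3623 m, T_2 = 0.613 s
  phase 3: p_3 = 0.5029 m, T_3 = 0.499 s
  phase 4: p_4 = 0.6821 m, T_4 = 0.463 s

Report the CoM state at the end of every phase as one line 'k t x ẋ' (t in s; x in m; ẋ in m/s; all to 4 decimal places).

phase 1: p=-0.0286, T=0.256, ωT=0.910797, cosh=1.444253, sinh=1.042050; start (x,ẋ)=(0.119800, 0.068200) → end (x,ẋ)=(0.205702, 0.648677)
phase 2: p=0.3623, T=0.613, ωT=2.180931, cosh=4.483743, sinh=4.370807; start (x,ẋ)=(0.205702, 0.648677) → end (x,ẋ)=(0.457065, 0.473336)
phase 3: p=0.5029, T=0.499, ωT=1.775342, cosh=3.035863, sinh=2.866438; start (x,ẋ)=(0.457065, 0.473336) → end (x,ẋ)=(0.745107, 0.969548)
phase 4: p=0.6821, T=0.463, ωT=1.647261, cosh=2.692658, sinh=2.500081; start (x,ẋ)=(0.745107, 0.969548) → end (x,ẋ)=(1.533062, 3.171097)

1 0.2560 0.2057 0.6487
2 0.8690 0.4571 0.4733
3 1.3680 0.7451 0.9695
4 1.8310 1.5331 3.1711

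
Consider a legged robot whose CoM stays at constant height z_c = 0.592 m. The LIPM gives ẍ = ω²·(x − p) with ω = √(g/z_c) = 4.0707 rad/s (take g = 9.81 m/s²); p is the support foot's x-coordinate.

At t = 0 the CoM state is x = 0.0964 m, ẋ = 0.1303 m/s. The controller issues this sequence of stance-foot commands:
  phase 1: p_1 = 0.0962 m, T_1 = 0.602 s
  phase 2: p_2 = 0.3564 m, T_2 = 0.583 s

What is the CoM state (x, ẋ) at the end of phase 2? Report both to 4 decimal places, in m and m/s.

phase 1: p=0.0962, T=0.602, ωT=2.450561, cosh=5.840550, sinh=5.754305; start (x,ẋ)=(0.096400, 0.130300) → end (x,ẋ)=(0.281559, 0.765708)
phase 2: p=0.3564, T=0.583, ωT=2.373218, cosh=5.412527, sinh=5.319346; start (x,ẋ)=(0.281559, 0.765708) → end (x,ẋ)=(0.951903, 2.523851)

x = 0.9519, ẋ = 2.5239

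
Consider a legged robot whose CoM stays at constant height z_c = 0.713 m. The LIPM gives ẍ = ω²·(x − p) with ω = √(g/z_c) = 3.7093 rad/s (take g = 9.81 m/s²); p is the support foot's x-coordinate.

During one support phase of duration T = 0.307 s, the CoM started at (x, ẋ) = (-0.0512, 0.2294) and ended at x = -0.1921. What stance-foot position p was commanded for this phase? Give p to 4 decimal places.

ωT = 3.7093·0.307 = 1.138755; cosh(ωT) = 1.721548, sinh(ωT) = 1.401330
x(T) = p + (x₀−p)·cosh(ωT) + (ẋ₀/ω)·sinh(ωT) ⇒ p·(1 − cosh) = x(T) − x₀·cosh − (ẋ₀/ω)·sinh
numerator   = -0.1921 − (-0.0512)·1.721548 − (0.2294/3.7093)·1.401330 = -0.190621
denominator = 1 − 1.721548 = -0.721548
p = -0.190621 / -0.721548 = 0.2642

p = 0.2642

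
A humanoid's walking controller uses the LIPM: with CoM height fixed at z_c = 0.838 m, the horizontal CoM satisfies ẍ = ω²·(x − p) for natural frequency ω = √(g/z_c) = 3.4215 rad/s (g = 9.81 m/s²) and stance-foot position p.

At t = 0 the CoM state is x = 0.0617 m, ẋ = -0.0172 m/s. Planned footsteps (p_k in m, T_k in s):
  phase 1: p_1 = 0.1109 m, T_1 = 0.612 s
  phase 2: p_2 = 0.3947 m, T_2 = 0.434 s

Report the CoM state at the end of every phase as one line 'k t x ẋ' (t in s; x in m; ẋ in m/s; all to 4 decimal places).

phase 1: p=0.1109, T=0.612, ωT=2.093958, cosh=4.120089, sinh=3.996890; start (x,ẋ)=(0.061700, -0.017200) → end (x,ẋ)=(-0.111901, -0.743693)
phase 2: p=0.3947, T=0.434, ωT=1.484931, cosh=2.320589, sinh=2.094071; start (x,ẋ)=(-0.111901, -0.743693) → end (x,ẋ)=(-1.236077, -5.355534)

1 0.6120 -0.1119 -0.7437
2 1.0460 -1.2361 -5.3555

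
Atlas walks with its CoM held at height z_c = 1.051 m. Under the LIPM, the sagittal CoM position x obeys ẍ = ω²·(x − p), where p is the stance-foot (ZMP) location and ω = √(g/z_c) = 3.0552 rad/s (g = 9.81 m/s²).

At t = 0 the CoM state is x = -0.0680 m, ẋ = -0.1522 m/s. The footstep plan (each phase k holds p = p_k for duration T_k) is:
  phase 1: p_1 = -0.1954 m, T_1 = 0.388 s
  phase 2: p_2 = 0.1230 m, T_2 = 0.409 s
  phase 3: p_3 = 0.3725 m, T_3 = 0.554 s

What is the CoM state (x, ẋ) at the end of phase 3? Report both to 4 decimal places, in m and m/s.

x = -0.9470, ẋ = -3.8485

phase 1: p=-0.1954, T=0.388, ωT=1.185418, cosh=1.788836, sinh=1.483217; start (x,ẋ)=(-0.068000, -0.152200) → end (x,ẋ)=(-0.041391, 0.305056)
phase 2: p=0.1230, T=0.409, ωT=1.249577, cosh=1.887746, sinh=1.601120; start (x,ẋ)=(-0.041391, 0.305056) → end (x,ẋ)=(-0.027460, -0.228293)
phase 3: p=0.3725, T=0.554, ωT=1.692581, cosh=2.808765, sinh=2.624721; start (x,ẋ)=(-0.027460, -0.228293) → end (x,ẋ)=(-0.947021, -3.848522)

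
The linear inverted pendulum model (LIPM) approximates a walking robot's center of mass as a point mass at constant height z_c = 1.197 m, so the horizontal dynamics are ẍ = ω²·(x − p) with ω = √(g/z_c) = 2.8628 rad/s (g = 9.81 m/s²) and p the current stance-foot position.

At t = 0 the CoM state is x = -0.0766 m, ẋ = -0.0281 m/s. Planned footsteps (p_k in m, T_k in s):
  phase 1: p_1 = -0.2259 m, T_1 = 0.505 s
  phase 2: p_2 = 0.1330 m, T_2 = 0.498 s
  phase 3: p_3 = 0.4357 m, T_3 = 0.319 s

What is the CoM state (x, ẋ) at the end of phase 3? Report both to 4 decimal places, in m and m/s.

x = 1.1914, ẋ = 2.5997

phase 1: p=-0.2259, T=0.505, ωT=1.445714, cosh=2.240230, sinh=2.004652; start (x,ẋ)=(-0.076600, -0.028100) → end (x,ẋ)=(0.088890, 0.793870)
phase 2: p=0.1330, T=0.498, ωT=1.425674, cosh=2.200505, sinh=1.960158; start (x,ẋ)=(0.088890, 0.793870) → end (x,ẋ)=(0.579497, 1.499387)
phase 3: p=0.4357, T=0.319, ωT=0.913233, cosh=1.446796, sinh=1.045571; start (x,ẋ)=(0.579497, 1.499387) → end (x,ẋ)=(1.191362, 2.599730)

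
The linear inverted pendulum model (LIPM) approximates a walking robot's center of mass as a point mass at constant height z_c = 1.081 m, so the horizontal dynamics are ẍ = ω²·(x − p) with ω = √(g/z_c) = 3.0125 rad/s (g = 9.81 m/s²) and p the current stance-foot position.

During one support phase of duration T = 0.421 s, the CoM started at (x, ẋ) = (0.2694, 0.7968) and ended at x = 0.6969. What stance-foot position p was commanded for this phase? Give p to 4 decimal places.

p = 0.2753

ωT = 3.0125·0.421 = 1.268263; cosh(ωT) = 1.917995, sinh(ωT) = 1.636675
x(T) = p + (x₀−p)·cosh(ωT) + (ẋ₀/ω)·sinh(ωT) ⇒ p·(1 − cosh) = x(T) − x₀·cosh − (ẋ₀/ω)·sinh
numerator   = 0.6969 − (0.2694)·1.917995 − (0.7968/3.0125)·1.636675 = -0.252705
denominator = 1 − 1.917995 = -0.917995
p = -0.252705 / -0.917995 = 0.2753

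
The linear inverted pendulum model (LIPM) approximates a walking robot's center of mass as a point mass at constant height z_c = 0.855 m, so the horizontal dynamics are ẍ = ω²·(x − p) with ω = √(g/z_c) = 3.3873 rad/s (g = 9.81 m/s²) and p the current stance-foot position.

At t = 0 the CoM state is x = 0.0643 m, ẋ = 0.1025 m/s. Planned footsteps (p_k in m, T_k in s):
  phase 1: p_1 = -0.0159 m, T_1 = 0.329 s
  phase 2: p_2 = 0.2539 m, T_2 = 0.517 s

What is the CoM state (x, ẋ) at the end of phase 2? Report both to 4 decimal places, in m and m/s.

phase 1: p=-0.0159, T=0.329, ωT=1.114422, cosh=1.687955, sinh=1.359850; start (x,ẋ)=(0.064300, 0.102500) → end (x,ẋ)=(0.160623, 0.542434)
phase 2: p=0.2539, T=0.517, ωT=1.751234, cosh=2.967634, sinh=2.794075; start (x,ẋ)=(0.160623, 0.542434) → end (x,ẋ)=(0.424525, 0.726940)

x = 0.4245, ẋ = 0.7269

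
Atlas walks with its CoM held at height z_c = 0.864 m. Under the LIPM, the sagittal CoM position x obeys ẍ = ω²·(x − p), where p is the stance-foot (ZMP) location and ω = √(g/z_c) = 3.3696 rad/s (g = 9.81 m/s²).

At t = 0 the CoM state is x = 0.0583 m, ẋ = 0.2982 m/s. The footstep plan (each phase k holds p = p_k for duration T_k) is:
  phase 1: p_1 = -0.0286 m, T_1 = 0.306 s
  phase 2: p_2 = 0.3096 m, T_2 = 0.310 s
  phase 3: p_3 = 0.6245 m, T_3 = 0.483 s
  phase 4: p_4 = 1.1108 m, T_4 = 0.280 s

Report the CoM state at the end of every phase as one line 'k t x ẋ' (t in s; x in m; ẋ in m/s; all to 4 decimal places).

phase 1: p=-0.0286, T=0.306, ωT=1.031098, cosh=1.580379, sinh=1.223763; start (x,ẋ)=(0.058300, 0.298200) → end (x,ẋ)=(0.217034, 0.829609)
phase 2: p=0.3096, T=0.310, ωT=1.044576, cosh=1.597017, sinh=1.245176; start (x,ẋ)=(0.217034, 0.829609) → end (x,ẋ)=(0.468339, 0.936519)
phase 3: p=0.6245, T=0.483, ωT=1.627517, cosh=2.643817, sinh=2.447400; start (x,ẋ)=(0.468339, 0.936519) → end (x,ẋ)=(0.891848, 1.188158)
phase 4: p=1.1108, T=0.280, ωT=0.943488, cosh=1.479097, sinh=1.089829; start (x,ẋ)=(0.891848, 1.188158) → end (x,ẋ)=(1.171235, 0.953347)

1 0.3060 0.2170 0.8296
2 0.6160 0.4683 0.9365
3 1.0990 0.8918 1.1882
4 1.3790 1.1712 0.9533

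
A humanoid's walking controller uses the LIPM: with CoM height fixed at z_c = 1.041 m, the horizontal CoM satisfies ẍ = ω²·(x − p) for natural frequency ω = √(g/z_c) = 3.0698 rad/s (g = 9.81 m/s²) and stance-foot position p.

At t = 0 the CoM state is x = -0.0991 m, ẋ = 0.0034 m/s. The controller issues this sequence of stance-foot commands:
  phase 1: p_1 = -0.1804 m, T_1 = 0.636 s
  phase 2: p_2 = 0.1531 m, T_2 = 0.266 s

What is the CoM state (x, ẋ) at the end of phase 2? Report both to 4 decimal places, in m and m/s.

x = 0.3615, ẋ = 1.0767

phase 1: p=-0.1804, T=0.636, ωT=1.952393, cosh=3.593730, sinh=3.451796; start (x,ẋ)=(-0.099100, 0.003400) → end (x,ẋ)=(0.115593, 0.873700)
phase 2: p=0.1531, T=0.266, ωT=0.816567, cosh=1.352332, sinh=0.910386; start (x,ẋ)=(0.115593, 0.873700) → end (x,ẋ)=(0.361485, 1.076712)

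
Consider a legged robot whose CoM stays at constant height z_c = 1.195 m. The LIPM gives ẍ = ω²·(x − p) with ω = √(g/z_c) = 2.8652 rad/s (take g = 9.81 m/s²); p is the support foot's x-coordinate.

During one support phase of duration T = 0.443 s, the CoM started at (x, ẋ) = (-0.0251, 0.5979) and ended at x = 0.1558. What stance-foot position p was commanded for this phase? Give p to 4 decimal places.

p = 0.1500

ωT = 2.8652·0.443 = 1.269284; cosh(ωT) = 1.919668, sinh(ωT) = 1.638635
x(T) = p + (x₀−p)·cosh(ωT) + (ẋ₀/ω)·sinh(ωT) ⇒ p·(1 − cosh) = x(T) − x₀·cosh − (ẋ₀/ω)·sinh
numerator   = 0.1558 − (-0.0251)·1.919668 − (0.5979/2.8652)·1.638635 = -0.137961
denominator = 1 − 1.919668 = -0.919668
p = -0.137961 / -0.919668 = 0.1500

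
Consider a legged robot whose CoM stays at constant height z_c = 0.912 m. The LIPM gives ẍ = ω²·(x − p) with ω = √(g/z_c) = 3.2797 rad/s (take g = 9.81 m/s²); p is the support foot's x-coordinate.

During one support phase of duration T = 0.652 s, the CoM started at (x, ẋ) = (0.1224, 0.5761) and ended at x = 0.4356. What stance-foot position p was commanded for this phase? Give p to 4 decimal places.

ωT = 3.2797·0.652 = 2.138364; cosh(ωT) = 4.301697, sinh(ωT) = 4.183850
x(T) = p + (x₀−p)·cosh(ωT) + (ẋ₀/ω)·sinh(ωT) ⇒ p·(1 − cosh) = x(T) − x₀·cosh − (ẋ₀/ω)·sinh
numerator   = 0.4356 − (0.1224)·4.301697 − (0.5761/3.2797)·4.183850 = -0.825847
denominator = 1 − 4.301697 = -3.301697
p = -0.825847 / -3.301697 = 0.2501

p = 0.2501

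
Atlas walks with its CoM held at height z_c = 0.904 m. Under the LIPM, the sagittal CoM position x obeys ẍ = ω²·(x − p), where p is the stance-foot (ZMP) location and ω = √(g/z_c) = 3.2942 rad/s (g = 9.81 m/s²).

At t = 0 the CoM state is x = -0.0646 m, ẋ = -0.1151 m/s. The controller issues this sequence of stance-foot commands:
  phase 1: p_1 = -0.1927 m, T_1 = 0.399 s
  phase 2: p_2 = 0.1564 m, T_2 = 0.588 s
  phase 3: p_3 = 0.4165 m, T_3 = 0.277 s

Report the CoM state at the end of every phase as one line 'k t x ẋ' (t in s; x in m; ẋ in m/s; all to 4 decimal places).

phase 1: p=-0.1927, T=0.399, ωT=1.314386, cosh=1.995552, sinh=1.726912; start (x,ẋ)=(-0.064600, -0.115100) → end (x,ẋ)=(0.002592, 0.499047)
phase 2: p=0.1564, T=0.588, ωT=1.936990, cosh=3.540986, sinh=3.396848; start (x,ẋ)=(0.002592, 0.499047) → end (x,ẋ)=(0.126363, 0.046015)
phase 3: p=0.4165, T=0.277, ωT=0.912493, cosh=1.446023, sinh=1.044501; start (x,ẋ)=(0.126363, 0.046015) → end (x,ẋ)=(0.011546, -0.931762)

1 0.3990 0.0026 0.4990
2 0.9870 0.1264 0.0460
3 1.2640 0.0115 -0.9318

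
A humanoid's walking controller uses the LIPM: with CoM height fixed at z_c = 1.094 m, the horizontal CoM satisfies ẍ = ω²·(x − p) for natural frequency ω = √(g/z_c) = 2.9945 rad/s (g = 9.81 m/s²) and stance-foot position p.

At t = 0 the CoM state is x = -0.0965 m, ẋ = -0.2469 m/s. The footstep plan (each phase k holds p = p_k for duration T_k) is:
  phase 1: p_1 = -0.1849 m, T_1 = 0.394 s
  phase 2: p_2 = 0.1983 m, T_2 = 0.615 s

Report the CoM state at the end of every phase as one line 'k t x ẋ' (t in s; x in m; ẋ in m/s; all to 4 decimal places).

1 0.3940 -0.1490 -0.0496
2 1.0090 -0.9752 -3.3572

phase 1: p=-0.1849, T=0.394, ωT=1.179833, cosh=1.780580, sinh=1.473250; start (x,ẋ)=(-0.096500, -0.246900) → end (x,ẋ)=(-0.148968, -0.049636)
phase 2: p=0.1983, T=0.615, ωT=1.841617, cosh=3.232646, sinh=3.074085; start (x,ẋ)=(-0.148968, -0.049636) → end (x,ẋ)=(-0.975249, -3.357176)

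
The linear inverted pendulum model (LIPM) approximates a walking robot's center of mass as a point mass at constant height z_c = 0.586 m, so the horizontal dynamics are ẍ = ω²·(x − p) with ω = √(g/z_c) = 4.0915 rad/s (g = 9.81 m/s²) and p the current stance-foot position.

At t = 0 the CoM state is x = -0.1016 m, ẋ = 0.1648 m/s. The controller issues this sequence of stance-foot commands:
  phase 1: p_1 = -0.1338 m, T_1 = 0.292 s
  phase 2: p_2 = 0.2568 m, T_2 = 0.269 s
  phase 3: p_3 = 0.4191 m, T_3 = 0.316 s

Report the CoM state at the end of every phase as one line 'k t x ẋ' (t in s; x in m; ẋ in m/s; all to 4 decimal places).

1 0.2920 -0.0153 0.4947
2 0.5610 -0.0359 -0.6625
3 0.8770 -0.7449 -4.4335

phase 1: p=-0.1338, T=0.292, ωT=1.194718, cosh=1.802708, sinh=1.499918; start (x,ẋ)=(-0.101600, 0.164800) → end (x,ẋ)=(-0.015338, 0.494695)
phase 2: p=0.2568, T=0.269, ωT=1.100614, cosh=1.669338, sinh=1.336671; start (x,ẋ)=(-0.015338, 0.494695) → end (x,ẋ)=(-0.035876, -0.662508)
phase 3: p=0.4191, T=0.316, ωT=1.292914, cosh=1.958929, sinh=1.684459; start (x,ẋ)=(-0.035876, -0.662508) → end (x,ẋ)=(-0.744919, -4.433487)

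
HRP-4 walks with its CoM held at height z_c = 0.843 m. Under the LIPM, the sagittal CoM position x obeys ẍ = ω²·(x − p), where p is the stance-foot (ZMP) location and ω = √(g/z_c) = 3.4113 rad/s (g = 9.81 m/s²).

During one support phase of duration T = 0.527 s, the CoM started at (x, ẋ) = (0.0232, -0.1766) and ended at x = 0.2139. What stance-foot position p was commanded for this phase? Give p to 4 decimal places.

ωT = 3.4113·0.527 = 1.797755; cosh(ωT) = 3.100876, sinh(ωT) = 2.935206
x(T) = p + (x₀−p)·cosh(ωT) + (ẋ₀/ω)·sinh(ωT) ⇒ p·(1 − cosh) = x(T) − x₀·cosh − (ẋ₀/ω)·sinh
numerator   = 0.2139 − (0.0232)·3.100876 − (-0.1766/3.4113)·2.935206 = 0.293913
denominator = 1 − 3.100876 = -2.100876
p = 0.293913 / -2.100876 = -0.1399

p = -0.1399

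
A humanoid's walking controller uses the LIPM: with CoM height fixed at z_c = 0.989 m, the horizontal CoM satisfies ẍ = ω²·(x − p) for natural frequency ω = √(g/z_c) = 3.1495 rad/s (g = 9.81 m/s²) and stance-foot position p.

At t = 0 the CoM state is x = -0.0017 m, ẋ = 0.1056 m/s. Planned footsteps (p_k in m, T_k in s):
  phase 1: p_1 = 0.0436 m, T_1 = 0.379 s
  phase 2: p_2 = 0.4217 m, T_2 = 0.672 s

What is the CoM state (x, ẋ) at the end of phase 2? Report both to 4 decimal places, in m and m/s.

x = -1.3331, ẋ = -5.3744

phase 1: p=0.0436, T=0.379, ωT=1.193661, cosh=1.801123, sinh=1.498013; start (x,ẋ)=(-0.001700, 0.105600) → end (x,ẋ)=(0.012236, -0.023526)
phase 2: p=0.4217, T=0.672, ωT=2.116464, cosh=4.211094, sinh=4.090637; start (x,ẋ)=(0.012236, -0.023526) → end (x,ẋ)=(-1.333147, -5.374383)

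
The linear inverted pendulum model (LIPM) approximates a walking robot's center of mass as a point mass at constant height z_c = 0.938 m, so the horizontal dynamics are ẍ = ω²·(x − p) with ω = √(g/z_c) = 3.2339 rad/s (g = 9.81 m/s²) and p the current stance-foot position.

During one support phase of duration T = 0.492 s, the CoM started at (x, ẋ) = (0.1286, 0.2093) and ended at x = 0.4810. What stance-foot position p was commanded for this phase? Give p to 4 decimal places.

p = 0.0000

ωT = 3.2339·0.492 = 1.591079; cosh(ωT) = 2.556374, sinh(ωT) = 2.352668
x(T) = p + (x₀−p)·cosh(ωT) + (ẋ₀/ω)·sinh(ωT) ⇒ p·(1 − cosh) = x(T) − x₀·cosh − (ẋ₀/ω)·sinh
numerator   = 0.4810 − (0.1286)·2.556374 − (0.2093/3.2339)·2.352668 = -0.000016
denominator = 1 − 2.556374 = -1.556374
p = -0.000016 / -1.556374 = 0.0000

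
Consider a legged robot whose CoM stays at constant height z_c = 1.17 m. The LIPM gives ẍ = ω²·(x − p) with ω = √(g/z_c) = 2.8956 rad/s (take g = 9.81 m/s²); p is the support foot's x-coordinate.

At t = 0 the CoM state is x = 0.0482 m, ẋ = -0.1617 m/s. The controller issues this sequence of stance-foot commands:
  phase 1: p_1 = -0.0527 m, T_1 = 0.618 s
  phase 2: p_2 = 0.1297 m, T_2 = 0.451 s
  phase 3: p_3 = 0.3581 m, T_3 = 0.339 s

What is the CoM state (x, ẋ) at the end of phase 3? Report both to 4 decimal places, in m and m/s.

x = 0.4327, ẋ = 0.5098

phase 1: p=-0.0527, T=0.618, ωT=1.789481, cosh=3.076695, sinh=2.909648; start (x,ẋ)=(0.048200, -0.161700) → end (x,ẋ)=(0.095254, 0.352599)
phase 2: p=0.1297, T=0.451, ωT=1.305916, cosh=1.980996, sinh=1.710071; start (x,ẋ)=(0.095254, 0.352599) → end (x,ẋ)=(0.269699, 0.527931)
phase 3: p=0.3581, T=0.339, ωT=0.981608, cosh=1.521727, sinh=1.147019; start (x,ẋ)=(0.269699, 0.527931) → end (x,ẋ)=(0.432705, 0.509760)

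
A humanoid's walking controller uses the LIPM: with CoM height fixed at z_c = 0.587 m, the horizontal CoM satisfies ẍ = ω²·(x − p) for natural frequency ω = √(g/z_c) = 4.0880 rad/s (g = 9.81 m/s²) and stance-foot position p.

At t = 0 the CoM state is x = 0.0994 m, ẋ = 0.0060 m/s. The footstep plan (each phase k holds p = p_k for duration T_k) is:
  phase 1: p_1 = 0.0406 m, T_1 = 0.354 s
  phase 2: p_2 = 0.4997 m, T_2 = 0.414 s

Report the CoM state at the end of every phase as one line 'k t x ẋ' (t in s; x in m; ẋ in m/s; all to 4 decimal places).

1 0.3540 0.1754 0.4961
2 0.7680 -0.0925 -2.0855

phase 1: p=0.0406, T=0.354, ωT=1.447152, cosh=2.243115, sinh=2.007876; start (x,ẋ)=(0.099400, 0.006000) → end (x,ẋ)=(0.175442, 0.496101)
phase 2: p=0.4997, T=0.414, ωT=1.692432, cosh=2.808374, sinh=2.624303; start (x,ẋ)=(0.175442, 0.496101) → end (x,ẋ)=(-0.092464, -2.085451)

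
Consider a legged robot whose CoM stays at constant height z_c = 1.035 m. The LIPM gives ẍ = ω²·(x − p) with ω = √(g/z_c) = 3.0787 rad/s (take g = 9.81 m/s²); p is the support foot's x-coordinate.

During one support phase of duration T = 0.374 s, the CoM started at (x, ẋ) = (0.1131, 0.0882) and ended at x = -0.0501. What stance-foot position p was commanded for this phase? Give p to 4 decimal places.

ωT = 3.0787·0.374 = 1.151434; cosh(ωT) = 1.739454, sinh(ωT) = 1.423271
x(T) = p + (x₀−p)·cosh(ωT) + (ẋ₀/ω)·sinh(ωT) ⇒ p·(1 − cosh) = x(T) − x₀·cosh − (ẋ₀/ω)·sinh
numerator   = -0.0501 − (0.1131)·1.739454 − (0.0882/3.0787)·1.423271 = -0.287607
denominator = 1 − 1.739454 = -0.739454
p = -0.287607 / -0.739454 = 0.3889

p = 0.3889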